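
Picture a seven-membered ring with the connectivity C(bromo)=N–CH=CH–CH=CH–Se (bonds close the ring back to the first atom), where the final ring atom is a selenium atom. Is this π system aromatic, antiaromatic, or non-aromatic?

Check conjugation: the double-bond atoms are sp², each contributing one p electron; each sp² =N– keeps its lone pair in-plane and puts one electron into the π system; the selenium donates one lone pair from its p orbital — every position has a p orbital, so the cyclic π system is continuous.
Counting π electrons: 3 × 2 = 6 from the double-bond units + 2 from the Se atom = 8.
8 = 4(2); a planar, fully conjugated 4n system is antiaromatic.

Antiaromatic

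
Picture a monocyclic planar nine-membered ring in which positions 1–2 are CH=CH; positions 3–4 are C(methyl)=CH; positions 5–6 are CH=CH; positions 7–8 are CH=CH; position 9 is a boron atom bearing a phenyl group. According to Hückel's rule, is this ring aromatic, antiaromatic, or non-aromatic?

Antiaromatic

Every ring atom contributes a p orbital perpendicular to the ring (each doubly-bonded ring atom is sp² with one p-orbital electron; the boron has an empty p orbital), so the π system is cyclic and fully conjugated.
Tallying contributions gives 4 × 2 = 8 from the double-bond units + 0 from the B(phenyl) atom = 8.
A 4n π count (8, n = 2) in a planar conjugated ring means antiaromatic.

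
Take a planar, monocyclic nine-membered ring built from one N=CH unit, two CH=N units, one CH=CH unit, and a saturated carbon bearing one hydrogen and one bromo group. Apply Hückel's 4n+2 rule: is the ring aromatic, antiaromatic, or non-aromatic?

Non-aromatic

The CH(bromo) position has four σ bonds — that saturated carbon is sp³ and has no p orbital in the ring π system — so the cyclic conjugation is interrupted.
Hückel's rule only applies to fully conjugated rings, so this one is simply non-aromatic.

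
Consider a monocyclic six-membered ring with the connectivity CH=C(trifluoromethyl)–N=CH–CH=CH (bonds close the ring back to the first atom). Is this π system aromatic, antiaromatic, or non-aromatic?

Every ring atom contributes a p orbital perpendicular to the ring (the double-bond atoms are sp², each contributing one p electron; each =N– nitrogen is pyridine-type (lone pair in the sp² plane, one electron in the p orbital)), so the π system is cyclic and fully conjugated.
π-electron count: 3 × 2 = 6 from the 3 double-bond units.
That gives a 4n+2 count (6, n = 1).

Aromatic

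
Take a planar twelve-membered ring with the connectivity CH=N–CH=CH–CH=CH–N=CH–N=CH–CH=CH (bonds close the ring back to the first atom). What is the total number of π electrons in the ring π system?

12

Every ring atom contributes a p orbital perpendicular to the ring (the double-bond atoms are sp², each contributing one p electron; each sp² =N– keeps its lone pair in-plane and puts one electron into the π system), so the π system is cyclic and fully conjugated.
Counting π electrons: 6 × 2 = 12 from the 6 double-bond units.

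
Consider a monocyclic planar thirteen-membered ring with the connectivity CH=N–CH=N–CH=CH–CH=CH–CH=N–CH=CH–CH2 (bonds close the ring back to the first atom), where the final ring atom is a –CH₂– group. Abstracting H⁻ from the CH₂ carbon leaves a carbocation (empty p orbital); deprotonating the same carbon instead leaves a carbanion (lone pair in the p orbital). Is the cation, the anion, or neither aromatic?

Once that carbon is sp², every ring atom has a p orbital and both ions are fully conjugated.
Cation: 6 × 2 + 0 = 12 π electrons → 4(3), antiaromatic.
Anion: 6 × 2 + 2 = 14 π electrons → 4(3)+2, aromatic.

The anion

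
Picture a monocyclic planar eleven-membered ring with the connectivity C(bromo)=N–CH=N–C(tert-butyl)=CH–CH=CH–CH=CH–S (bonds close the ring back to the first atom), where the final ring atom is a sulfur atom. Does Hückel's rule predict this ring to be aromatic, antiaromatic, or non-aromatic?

Antiaromatic

Every ring atom contributes a p orbital perpendicular to the ring (the double-bond atoms are sp², each contributing one p electron; each =N– nitrogen is pyridine-type (lone pair in the sp² plane, one electron in the p orbital); the sulfur donates one lone pair from its p orbital), so the π system is cyclic and fully conjugated.
Adding the contributions, 5 × 2 = 10 from the double-bond units + 2 from the S atom = 12.
12 is a 4n count (n = 3), so the planar conjugated ring is antiaromatic.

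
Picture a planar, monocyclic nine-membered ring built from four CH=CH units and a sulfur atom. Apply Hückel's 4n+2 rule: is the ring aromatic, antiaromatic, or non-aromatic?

Aromatic

The p orbitals form a continuous loop: each doubly-bonded ring atom is sp² with one p-orbital electron; the sulfur donates one lone pair from its p orbital. The ring is fully conjugated.
π-electron count: 4 × 2 = 8 from the double-bond units + 2 from the S atom = 10.
That gives a 4n+2 count (10, n = 2).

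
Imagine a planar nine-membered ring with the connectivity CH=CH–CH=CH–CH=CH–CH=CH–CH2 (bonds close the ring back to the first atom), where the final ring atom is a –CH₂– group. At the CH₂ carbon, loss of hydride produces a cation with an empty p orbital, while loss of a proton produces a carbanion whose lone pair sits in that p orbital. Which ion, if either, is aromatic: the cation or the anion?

In either ion the ring is fully conjugated: every atom, including the new sp² carbon, supplies a p orbital.
Cation: 4 × 2 + 0 = 8 π electrons → 4(2), antiaromatic.
Anion: 4 × 2 + 2 = 10 π electrons → 4(2)+2, aromatic.

The anion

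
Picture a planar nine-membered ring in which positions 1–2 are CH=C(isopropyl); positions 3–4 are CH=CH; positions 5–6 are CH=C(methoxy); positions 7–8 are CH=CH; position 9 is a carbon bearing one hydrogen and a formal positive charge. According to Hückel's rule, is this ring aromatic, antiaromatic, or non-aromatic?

Check conjugation: every atom in a ring double bond is sp² and brings one electron to the p orbital; the carbocation has an empty p orbital — every position has a p orbital, so the cyclic π system is continuous.
Tallying contributions gives 4 × 2 = 8 from the double-bond units + 0 from the CH(+) atom = 8.
A 4n π count (8, n = 2) in a planar conjugated ring means antiaromatic.

Antiaromatic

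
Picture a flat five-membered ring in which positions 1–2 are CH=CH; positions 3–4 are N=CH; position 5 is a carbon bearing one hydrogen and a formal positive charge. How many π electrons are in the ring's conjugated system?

Every ring atom contributes a p orbital perpendicular to the ring (every atom in a ring double bond is sp² and brings one electron to the p orbital; each =N– nitrogen is pyridine-type (lone pair in the sp² plane, one electron in the p orbital); the carbocation has an empty p orbital), so the π system is cyclic and fully conjugated.
Adding the contributions, 2 × 2 = 4 from the double-bond units + 0 from the CH(+) atom = 4.

4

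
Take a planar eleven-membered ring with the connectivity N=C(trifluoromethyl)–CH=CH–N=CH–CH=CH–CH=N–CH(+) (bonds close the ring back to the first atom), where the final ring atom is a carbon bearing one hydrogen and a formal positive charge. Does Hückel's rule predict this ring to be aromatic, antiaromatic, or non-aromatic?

Aromatic

Every ring atom contributes a p orbital perpendicular to the ring (each doubly-bonded ring atom is sp² with one p-orbital electron; each =N– nitrogen is pyridine-type (lone pair in the sp² plane, one electron in the p orbital); the carbocation has an empty p orbital), so the π system is cyclic and fully conjugated.
Counting π electrons: 5 × 2 = 10 from the double-bond units + 0 from the CH(+) atom = 10.
That gives a 4n+2 count (10, n = 2).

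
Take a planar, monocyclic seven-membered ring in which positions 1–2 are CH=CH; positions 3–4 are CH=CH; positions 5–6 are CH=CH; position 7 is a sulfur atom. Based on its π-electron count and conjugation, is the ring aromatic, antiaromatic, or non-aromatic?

Antiaromatic

The p orbitals form a continuous loop: every atom in a ring double bond is sp² and brings one electron to the p orbital; the sulfur donates one lone pair from its p orbital. The ring is fully conjugated.
Tallying contributions gives 3 × 2 = 6 from the double-bond units + 2 from the S atom = 8.
8 is a 4n count (n = 2), so the planar conjugated ring is antiaromatic.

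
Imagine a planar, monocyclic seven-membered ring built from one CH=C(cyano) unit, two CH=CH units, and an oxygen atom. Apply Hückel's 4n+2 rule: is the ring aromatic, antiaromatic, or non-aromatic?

Antiaromatic

The p orbitals form a continuous loop: every atom in a ring double bond is sp² and brings one electron to the p orbital; the oxygen donates one lone pair from its p orbital. The ring is fully conjugated.
Tallying contributions gives 3 × 2 = 6 from the double-bond units + 2 from the O atom = 8.
8 is a 4n count (n = 2), so the planar conjugated ring is antiaromatic.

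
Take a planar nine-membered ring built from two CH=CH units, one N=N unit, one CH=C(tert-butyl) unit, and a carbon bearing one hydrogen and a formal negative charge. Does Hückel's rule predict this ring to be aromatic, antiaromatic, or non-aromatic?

Aromatic

Check conjugation: each doubly-bonded ring atom is sp² with one p-orbital electron; each =N– nitrogen is pyridine-type (lone pair in the sp² plane, one electron in the p orbital); the carbanion's lone pair occupies the p orbital — every position has a p orbital, so the cyclic π system is continuous.
Counting π electrons: 4 × 2 = 8 from the double-bond units + 2 from the CH(-) atom = 10.
10 = 4(2) + 2, which satisfies Hückel's 4n+2 rule.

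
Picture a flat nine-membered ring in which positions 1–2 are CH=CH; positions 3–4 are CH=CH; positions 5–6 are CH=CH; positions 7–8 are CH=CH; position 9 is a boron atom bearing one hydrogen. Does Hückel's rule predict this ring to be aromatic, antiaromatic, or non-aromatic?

Antiaromatic

Check conjugation: the double-bond atoms are sp², each contributing one p electron; the boron has an empty p orbital — every position has a p orbital, so the cyclic π system is continuous.
π-electron count: 4 × 2 = 8 from the double-bond units + 0 from the BH atom = 8.
8 is a 4n count (n = 2), so the planar conjugated ring is antiaromatic.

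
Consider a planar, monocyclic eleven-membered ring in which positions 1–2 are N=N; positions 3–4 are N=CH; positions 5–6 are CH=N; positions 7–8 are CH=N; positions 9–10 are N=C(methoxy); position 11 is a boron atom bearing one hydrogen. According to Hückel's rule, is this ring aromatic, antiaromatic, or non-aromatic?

All ring atoms are sp² and supply a p orbital to the ring (each doubly-bonded ring atom is sp² with one p-orbital electron; each =N– nitrogen is pyridine-type (lone pair in the sp² plane, one electron in the p orbital); the boron has an empty p orbital); the conjugation is uninterrupted.
π-electron count: 5 × 2 = 10 from the double-bond units + 0 from the BH atom = 10.
Since 10 = 4·2 + 2, the ring meets the 4n+2 criterion.

Aromatic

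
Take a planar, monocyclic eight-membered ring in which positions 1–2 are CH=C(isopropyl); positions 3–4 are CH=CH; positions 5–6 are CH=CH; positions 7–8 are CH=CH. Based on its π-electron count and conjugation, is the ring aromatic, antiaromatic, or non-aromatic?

Antiaromatic

Check conjugation: each doubly-bonded ring atom is sp² with one p-orbital electron — every position has a p orbital, so the cyclic π system is continuous.
π-electron count: 4 × 2 = 8 from the 4 double-bond units.
With 8 = 4·2 π electrons, Hückel's rule classifies the planar ring as antiaromatic.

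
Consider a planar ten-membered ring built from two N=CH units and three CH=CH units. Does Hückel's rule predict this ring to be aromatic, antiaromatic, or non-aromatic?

Check conjugation: every atom in a ring double bond is sp² and brings one electron to the p orbital; each =N– nitrogen is pyridine-type (lone pair in the sp² plane, one electron in the p orbital) — every position has a p orbital, so the cyclic π system is continuous.
Adding the contributions, 5 × 2 = 10 from the 5 double-bond units.
That gives a 4n+2 count (10, n = 2).

Aromatic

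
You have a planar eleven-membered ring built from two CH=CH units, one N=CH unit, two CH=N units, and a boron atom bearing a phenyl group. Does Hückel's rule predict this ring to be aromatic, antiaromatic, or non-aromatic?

All ring atoms are sp² and supply a p orbital to the ring (each doubly-bonded ring atom is sp² with one p-orbital electron; each sp² =N– keeps its lone pair in-plane and puts one electron into the π system; the boron has an empty p orbital); the conjugation is uninterrupted.
Adding the contributions, 5 × 2 = 10 from the double-bond units + 0 from the B(phenyl) atom = 10.
10 = 4(2) + 2, which satisfies Hückel's 4n+2 rule.

Aromatic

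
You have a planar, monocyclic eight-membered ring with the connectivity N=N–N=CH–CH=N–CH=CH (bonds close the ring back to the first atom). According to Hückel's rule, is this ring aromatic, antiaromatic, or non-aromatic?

Antiaromatic

Every ring atom contributes a p orbital perpendicular to the ring (the double-bond atoms are sp², each contributing one p electron; the doubly-bonded nitrogens are pyridine-type — their lone pairs lie in the ring plane, leaving one electron in the p orbital), so the π system is cyclic and fully conjugated.
Tallying contributions gives 4 × 2 = 8 from the 4 double-bond units.
With 8 = 4·2 π electrons, Hückel's rule classifies the planar ring as antiaromatic.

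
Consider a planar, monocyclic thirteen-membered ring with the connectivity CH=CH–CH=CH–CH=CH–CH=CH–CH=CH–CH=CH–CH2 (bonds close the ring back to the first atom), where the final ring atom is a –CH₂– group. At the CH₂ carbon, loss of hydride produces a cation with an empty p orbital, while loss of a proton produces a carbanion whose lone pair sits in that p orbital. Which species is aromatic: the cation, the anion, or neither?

The anion

In either ion the ring is fully conjugated: every atom, including the new sp² carbon, supplies a p orbital.
Cation: 6 × 2 + 0 = 12 π electrons → 4(3), antiaromatic.
Anion: 6 × 2 + 2 = 14 π electrons → 4(3)+2, aromatic.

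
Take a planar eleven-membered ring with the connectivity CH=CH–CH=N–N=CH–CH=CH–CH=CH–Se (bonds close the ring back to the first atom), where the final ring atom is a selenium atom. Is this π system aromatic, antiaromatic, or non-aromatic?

Antiaromatic

Every ring atom contributes a p orbital perpendicular to the ring (the double-bond atoms are sp², each contributing one p electron; the doubly-bonded nitrogens are pyridine-type — their lone pairs lie in the ring plane, leaving one electron in the p orbital; the selenium donates one lone pair from its p orbital), so the π system is cyclic and fully conjugated.
Adding the contributions, 5 × 2 = 10 from the double-bond units + 2 from the Se atom = 12.
With 12 = 4·3 π electrons, Hückel's rule classifies the planar ring as antiaromatic.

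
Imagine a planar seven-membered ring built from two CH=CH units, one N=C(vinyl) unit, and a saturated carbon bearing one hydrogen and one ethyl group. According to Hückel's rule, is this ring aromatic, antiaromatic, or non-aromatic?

Non-aromatic

Because that saturated carbon is sp³ and has no p orbital in the ring π system at the CH(ethyl) position, the π system cannot extend all the way around the ring.
A ring that is not fully conjugated cannot be aromatic or antiaromatic regardless of its π-electron count.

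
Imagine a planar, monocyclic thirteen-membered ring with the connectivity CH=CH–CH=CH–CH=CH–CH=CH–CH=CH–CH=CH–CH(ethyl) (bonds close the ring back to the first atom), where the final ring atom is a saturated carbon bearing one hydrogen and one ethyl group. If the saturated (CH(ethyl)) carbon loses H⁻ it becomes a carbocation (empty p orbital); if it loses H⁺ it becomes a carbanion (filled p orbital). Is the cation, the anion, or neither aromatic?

Once that carbon is sp², every ring atom has a p orbital and both ions are fully conjugated.
Cation: 6 × 2 + 0 = 12 π electrons → 4(3), antiaromatic.
Anion: 6 × 2 + 2 = 14 π electrons → 4(3)+2, aromatic.

The anion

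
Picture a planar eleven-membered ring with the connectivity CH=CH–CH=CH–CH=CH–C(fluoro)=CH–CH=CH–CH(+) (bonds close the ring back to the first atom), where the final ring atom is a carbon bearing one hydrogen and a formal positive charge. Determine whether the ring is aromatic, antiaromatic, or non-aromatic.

Aromatic

Every ring atom contributes a p orbital perpendicular to the ring (every atom in a ring double bond is sp² and brings one electron to the p orbital; the carbocation has an empty p orbital), so the π system is cyclic and fully conjugated.
π-electron count: 5 × 2 = 10 from the double-bond units + 0 from the CH(+) atom = 10.
Since 10 = 4·2 + 2, the ring meets the 4n+2 criterion.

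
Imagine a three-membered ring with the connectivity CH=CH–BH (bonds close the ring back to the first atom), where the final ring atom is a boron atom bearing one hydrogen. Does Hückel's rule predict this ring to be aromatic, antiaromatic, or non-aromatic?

Aromatic

Every ring atom contributes a p orbital perpendicular to the ring (each doubly-bonded ring atom is sp² with one p-orbital electron; the boron has an empty p orbital), so the π system is cyclic and fully conjugated.
Counting π electrons: 1 × 2 = 2 from the double-bond unit + 0 from the BH atom = 2.
With 2 π electrons (n = 0), the Hückel 4n+2 condition holds.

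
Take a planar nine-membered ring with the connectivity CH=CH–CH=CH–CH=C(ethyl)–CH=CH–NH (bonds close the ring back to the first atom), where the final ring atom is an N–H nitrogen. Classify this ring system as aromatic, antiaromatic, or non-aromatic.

Aromatic

The p orbitals form a continuous loop: each doubly-bonded ring atom is sp² with one p-orbital electron; the pyrrole-type nitrogen donates its lone pair from the p orbital. The ring is fully conjugated.
Adding the contributions, 4 × 2 = 8 from the double-bond units + 2 from the NH atom = 10.
Since 10 = 4·2 + 2, the ring meets the 4n+2 criterion.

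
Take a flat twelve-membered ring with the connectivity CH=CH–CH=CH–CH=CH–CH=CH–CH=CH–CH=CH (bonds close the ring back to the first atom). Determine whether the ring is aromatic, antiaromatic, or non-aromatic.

Antiaromatic

The p orbitals form a continuous loop: the double-bond atoms are sp², each contributing one p electron. The ring is fully conjugated.
Counting π electrons: 6 × 2 = 12 from the 6 double-bond units.
12 = 4(3); a planar, fully conjugated 4n system is antiaromatic.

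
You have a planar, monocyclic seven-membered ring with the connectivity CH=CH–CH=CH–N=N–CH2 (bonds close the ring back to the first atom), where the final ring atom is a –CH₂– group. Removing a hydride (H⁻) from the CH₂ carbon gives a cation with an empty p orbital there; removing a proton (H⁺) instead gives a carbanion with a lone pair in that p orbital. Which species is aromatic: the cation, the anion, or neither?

The cation

In either ion the ring is fully conjugated: every atom, including the new sp² carbon, supplies a p orbital.
Cation: 3 × 2 + 0 = 6 π electrons → 4(1)+2, aromatic.
Anion: 3 × 2 + 2 = 8 π electrons → 4(2), antiaromatic.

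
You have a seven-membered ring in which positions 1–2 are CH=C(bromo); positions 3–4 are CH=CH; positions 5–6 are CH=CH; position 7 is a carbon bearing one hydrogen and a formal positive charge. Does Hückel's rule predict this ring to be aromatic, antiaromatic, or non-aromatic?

Every ring atom contributes a p orbital perpendicular to the ring (every atom in a ring double bond is sp² and brings one electron to the p orbital; the carbocation has an empty p orbital), so the π system is cyclic and fully conjugated.
Tallying contributions gives 3 × 2 = 6 from the double-bond units + 0 from the CH(+) atom = 6.
Since 6 = 4·1 + 2, the ring meets the 4n+2 criterion.

Aromatic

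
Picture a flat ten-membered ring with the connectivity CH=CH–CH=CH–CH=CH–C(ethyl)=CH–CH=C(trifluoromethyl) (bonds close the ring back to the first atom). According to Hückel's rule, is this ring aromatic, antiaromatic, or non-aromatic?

Aromatic

The p orbitals form a continuous loop: the double-bond atoms are sp², each contributing one p electron. The ring is fully conjugated.
Counting π electrons: 5 × 2 = 10 from the 5 double-bond units.
10 = 4(2) + 2, which satisfies Hückel's 4n+2 rule.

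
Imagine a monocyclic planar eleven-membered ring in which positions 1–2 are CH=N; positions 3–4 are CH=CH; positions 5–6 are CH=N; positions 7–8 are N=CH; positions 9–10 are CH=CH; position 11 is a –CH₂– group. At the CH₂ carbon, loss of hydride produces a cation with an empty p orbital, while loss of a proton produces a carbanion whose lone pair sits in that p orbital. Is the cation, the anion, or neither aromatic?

The cation

Both ions have a continuous loop of p orbitals — each ring atom is sp².
Cation: 5 × 2 + 0 = 10 π electrons → 4(2)+2, aromatic.
Anion: 5 × 2 + 2 = 12 π electrons → 4(3), antiaromatic.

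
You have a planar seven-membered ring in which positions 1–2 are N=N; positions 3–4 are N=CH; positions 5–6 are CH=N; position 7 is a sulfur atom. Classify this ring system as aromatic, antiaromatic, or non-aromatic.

All ring atoms are sp² and supply a p orbital to the ring (the double-bond atoms are sp², each contributing one p electron; each =N– nitrogen is pyridine-type (lone pair in the sp² plane, one electron in the p orbital); the sulfur donates one lone pair from its p orbital); the conjugation is uninterrupted.
Adding the contributions, 3 × 2 = 6 from the double-bond units + 2 from the S atom = 8.
8 is a 4n count (n = 2), so the planar conjugated ring is antiaromatic.

Antiaromatic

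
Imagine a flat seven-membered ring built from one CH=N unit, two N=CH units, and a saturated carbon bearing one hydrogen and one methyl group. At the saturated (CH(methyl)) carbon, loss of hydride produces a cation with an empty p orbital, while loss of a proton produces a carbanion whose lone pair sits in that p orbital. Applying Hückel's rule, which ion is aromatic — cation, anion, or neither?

Once that carbon is sp², every ring atom has a p orbital and both ions are fully conjugated.
Cation: 3 × 2 + 0 = 6 π electrons → 4(1)+2, aromatic.
Anion: 3 × 2 + 2 = 8 π electrons → 4(2), antiaromatic.

The cation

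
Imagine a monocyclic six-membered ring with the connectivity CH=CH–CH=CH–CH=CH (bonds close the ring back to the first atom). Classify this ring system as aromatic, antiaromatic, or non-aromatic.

Aromatic

Every ring atom contributes a p orbital perpendicular to the ring (the double-bond atoms are sp², each contributing one p electron), so the π system is cyclic and fully conjugated.
Adding the contributions, 3 × 2 = 6 from the 3 double-bond units.
6 = 4(1) + 2, which satisfies Hückel's 4n+2 rule.
This is benzene.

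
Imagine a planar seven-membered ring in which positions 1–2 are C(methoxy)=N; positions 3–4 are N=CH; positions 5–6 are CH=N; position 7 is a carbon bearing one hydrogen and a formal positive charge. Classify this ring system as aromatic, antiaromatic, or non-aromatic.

Check conjugation: each doubly-bonded ring atom is sp² with one p-orbital electron; each sp² =N– keeps its lone pair in-plane and puts one electron into the π system; the carbocation has an empty p orbital — every position has a p orbital, so the cyclic π system is continuous.
π-electron count: 3 × 2 = 6 from the double-bond units + 0 from the CH(+) atom = 6.
With 6 π electrons (n = 1), the Hückel 4n+2 condition holds.

Aromatic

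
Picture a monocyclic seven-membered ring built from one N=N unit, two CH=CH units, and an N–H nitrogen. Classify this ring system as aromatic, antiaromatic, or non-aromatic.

Every ring atom contributes a p orbital perpendicular to the ring (the double-bond atoms are sp², each contributing one p electron; each sp² =N– keeps its lone pair in-plane and puts one electron into the π system; the pyrrole-type nitrogen donates its lone pair from the p orbital), so the π system is cyclic and fully conjugated.
Tallying contributions gives 3 × 2 = 6 from the double-bond units + 2 from the NH atom = 8.
8 is a 4n count (n = 2), so the planar conjugated ring is antiaromatic.

Antiaromatic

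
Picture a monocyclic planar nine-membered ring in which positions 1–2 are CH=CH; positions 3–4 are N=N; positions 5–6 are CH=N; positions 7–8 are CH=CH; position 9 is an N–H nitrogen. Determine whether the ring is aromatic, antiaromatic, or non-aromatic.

Aromatic

The p orbitals form a continuous loop: each doubly-bonded ring atom is sp² with one p-orbital electron; each sp² =N– keeps its lone pair in-plane and puts one electron into the π system; the pyrrole-type nitrogen donates its lone pair from the p orbital. The ring is fully conjugated.
Counting π electrons: 4 × 2 = 8 from the double-bond units + 2 from the NH atom = 10.
That gives a 4n+2 count (10, n = 2).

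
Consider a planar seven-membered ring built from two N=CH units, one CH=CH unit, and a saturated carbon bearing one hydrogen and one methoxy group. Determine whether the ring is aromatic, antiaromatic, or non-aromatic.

Non-aromatic

The CH(methoxy) position has four σ bonds — that saturated carbon is sp³ and has no p orbital in the ring π system — so the cyclic conjugation is interrupted.
Without a continuous loop of overlapping p orbitals the Hückel electron count never comes into play.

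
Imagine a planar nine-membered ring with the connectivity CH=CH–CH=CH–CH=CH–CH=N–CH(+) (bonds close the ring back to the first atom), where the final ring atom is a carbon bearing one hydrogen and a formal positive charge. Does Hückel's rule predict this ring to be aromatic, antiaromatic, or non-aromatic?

Antiaromatic

Check conjugation: every atom in a ring double bond is sp² and brings one electron to the p orbital; the doubly-bonded nitrogens are pyridine-type — their lone pairs lie in the ring plane, leaving one electron in the p orbital; the carbocation has an empty p orbital — every position has a p orbital, so the cyclic π system is continuous.
Tallying contributions gives 4 × 2 = 8 from the double-bond units + 0 from the CH(+) atom = 8.
8 = 4(2); a planar, fully conjugated 4n system is antiaromatic.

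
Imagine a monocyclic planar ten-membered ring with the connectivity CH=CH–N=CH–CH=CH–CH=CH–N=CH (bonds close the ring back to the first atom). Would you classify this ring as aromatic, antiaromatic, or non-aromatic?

Aromatic

Check conjugation: the double-bond atoms are sp², each contributing one p electron; each =N– nitrogen is pyridine-type (lone pair in the sp² plane, one electron in the p orbital) — every position has a p orbital, so the cyclic π system is continuous.
Counting π electrons: 5 × 2 = 10 from the 5 double-bond units.
10 = 4(2) + 2, which satisfies Hückel's 4n+2 rule.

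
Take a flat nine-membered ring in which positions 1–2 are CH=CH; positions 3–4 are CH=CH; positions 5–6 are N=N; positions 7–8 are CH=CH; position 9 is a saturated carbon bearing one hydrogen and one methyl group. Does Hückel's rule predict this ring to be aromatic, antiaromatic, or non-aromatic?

Non-aromatic

The CH(methyl) carbon is saturated: that saturated carbon is sp³ and has no p orbital in the ring π system. Conjugation is not continuous around the ring.
A ring that is not fully conjugated cannot be aromatic or antiaromatic regardless of its π-electron count.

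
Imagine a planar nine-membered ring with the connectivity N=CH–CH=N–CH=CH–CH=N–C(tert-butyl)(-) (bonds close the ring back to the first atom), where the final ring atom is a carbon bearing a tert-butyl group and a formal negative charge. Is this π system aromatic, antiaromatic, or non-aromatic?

Every ring atom contributes a p orbital perpendicular to the ring (each doubly-bonded ring atom is sp² with one p-orbital electron; the doubly-bonded nitrogens are pyridine-type — their lone pairs lie in the ring plane, leaving one electron in the p orbital; the carbanion's lone pair occupies the p orbital), so the π system is cyclic and fully conjugated.
Adding the contributions, 4 × 2 = 8 from the double-bond units + 2 from the C(tert-butyl)(-) atom = 10.
That gives a 4n+2 count (10, n = 2).

Aromatic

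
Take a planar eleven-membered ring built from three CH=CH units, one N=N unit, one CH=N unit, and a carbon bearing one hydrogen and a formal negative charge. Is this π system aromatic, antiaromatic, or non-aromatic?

All ring atoms are sp² and supply a p orbital to the ring (the double-bond atoms are sp², each contributing one p electron; each =N– nitrogen is pyridine-type (lone pair in the sp² plane, one electron in the p orbital); the carbanion's lone pair occupies the p orbital); the conjugation is uninterrupted.
Tallying contributions gives 5 × 2 = 10 from the double-bond units + 2 from the CH(-) atom = 12.
With 12 = 4·3 π electrons, Hückel's rule classifies the planar ring as antiaromatic.

Antiaromatic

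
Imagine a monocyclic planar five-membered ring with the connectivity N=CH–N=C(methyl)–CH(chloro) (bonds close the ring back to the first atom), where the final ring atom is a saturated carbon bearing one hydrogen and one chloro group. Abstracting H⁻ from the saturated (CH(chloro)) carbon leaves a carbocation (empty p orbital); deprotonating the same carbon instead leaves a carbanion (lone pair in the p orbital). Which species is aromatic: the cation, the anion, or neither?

The anion

In both ions every ring atom is sp² and contributes a p orbital, so both rings are fully conjugated.
Cation: 2 × 2 + 0 = 4 π electrons → 4(1), antiaromatic.
Anion: 2 × 2 + 2 = 6 π electrons → 4(1)+2, aromatic.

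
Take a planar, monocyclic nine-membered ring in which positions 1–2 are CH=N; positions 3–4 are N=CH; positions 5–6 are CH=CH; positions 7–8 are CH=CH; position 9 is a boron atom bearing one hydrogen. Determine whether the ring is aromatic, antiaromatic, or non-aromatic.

Every ring atom contributes a p orbital perpendicular to the ring (the double-bond atoms are sp², each contributing one p electron; each sp² =N– keeps its lone pair in-plane and puts one electron into the π system; the boron has an empty p orbital), so the π system is cyclic and fully conjugated.
Counting π electrons: 4 × 2 = 8 from the double-bond units + 0 from the BH atom = 8.
With 8 = 4·2 π electrons, Hückel's rule classifies the planar ring as antiaromatic.

Antiaromatic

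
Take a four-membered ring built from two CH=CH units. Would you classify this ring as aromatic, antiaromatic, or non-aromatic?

Check conjugation: every atom in a ring double bond is sp² and brings one electron to the p orbital — every position has a p orbital, so the cyclic π system is continuous.
Tallying contributions gives 2 × 2 = 4 from the 2 double-bond units.
4 is a 4n count (n = 1), so the planar conjugated ring is antiaromatic.
(The species described is cyclobutadiene.)

Antiaromatic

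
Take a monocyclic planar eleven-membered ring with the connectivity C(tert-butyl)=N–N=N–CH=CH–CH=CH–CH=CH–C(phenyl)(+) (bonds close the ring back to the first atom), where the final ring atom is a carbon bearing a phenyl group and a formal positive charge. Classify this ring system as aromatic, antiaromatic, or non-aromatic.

All ring atoms are sp² and supply a p orbital to the ring (each doubly-bonded ring atom is sp² with one p-orbital electron; each =N– nitrogen is pyridine-type (lone pair in the sp² plane, one electron in the p orbital); the carbocation has an empty p orbital); the conjugation is uninterrupted.
Adding the contributions, 5 × 2 = 10 from the double-bond units + 0 from the C(phenyl)(+) atom = 10.
10 = 4(2) + 2, which satisfies Hückel's 4n+2 rule.

Aromatic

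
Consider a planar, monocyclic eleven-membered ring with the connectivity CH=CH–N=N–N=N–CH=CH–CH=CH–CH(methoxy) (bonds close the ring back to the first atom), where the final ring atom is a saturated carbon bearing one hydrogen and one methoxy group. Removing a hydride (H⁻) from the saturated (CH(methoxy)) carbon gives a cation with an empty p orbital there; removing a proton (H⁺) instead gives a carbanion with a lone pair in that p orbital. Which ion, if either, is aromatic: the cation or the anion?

In both ions every ring atom is sp² and contributes a p orbital, so both rings are fully conjugated.
Cation: 5 × 2 + 0 = 10 π electrons → 4(2)+2, aromatic.
Anion: 5 × 2 + 2 = 12 π electrons → 4(3), antiaromatic.

The cation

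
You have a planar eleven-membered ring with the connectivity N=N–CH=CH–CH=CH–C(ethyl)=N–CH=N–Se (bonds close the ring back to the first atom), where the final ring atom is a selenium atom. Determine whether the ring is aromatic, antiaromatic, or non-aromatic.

Antiaromatic

All ring atoms are sp² and supply a p orbital to the ring (every atom in a ring double bond is sp² and brings one electron to the p orbital; each =N– nitrogen is pyridine-type (lone pair in the sp² plane, one electron in the p orbital); the selenium donates one lone pair from its p orbital); the conjugation is uninterrupted.
Tallying contributions gives 5 × 2 = 10 from the double-bond units + 2 from the Se atom = 12.
12 = 4(3); a planar, fully conjugated 4n system is antiaromatic.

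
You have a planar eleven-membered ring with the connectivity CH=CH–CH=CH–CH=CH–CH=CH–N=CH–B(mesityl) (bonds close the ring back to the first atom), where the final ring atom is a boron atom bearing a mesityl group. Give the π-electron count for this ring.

Check conjugation: every atom in a ring double bond is sp² and brings one electron to the p orbital; the doubly-bonded nitrogens are pyridine-type — their lone pairs lie in the ring plane, leaving one electron in the p orbital; the boron has an empty p orbital — every position has a p orbital, so the cyclic π system is continuous.
π-electron count: 5 × 2 = 10 from the double-bond units + 0 from the B(mesityl) atom = 10.

10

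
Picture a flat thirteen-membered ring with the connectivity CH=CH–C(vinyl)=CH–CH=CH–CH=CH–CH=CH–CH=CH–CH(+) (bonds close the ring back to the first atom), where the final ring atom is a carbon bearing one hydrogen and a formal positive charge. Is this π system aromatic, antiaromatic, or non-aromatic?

Antiaromatic

Check conjugation: each doubly-bonded ring atom is sp² with one p-orbital electron; the carbocation has an empty p orbital — every position has a p orbital, so the cyclic π system is continuous.
Tallying contributions gives 6 × 2 = 12 from the double-bond units + 0 from the CH(+) atom = 12.
12 = 4(3); a planar, fully conjugated 4n system is antiaromatic.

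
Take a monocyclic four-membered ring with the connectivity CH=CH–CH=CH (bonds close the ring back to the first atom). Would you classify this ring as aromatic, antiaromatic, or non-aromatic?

Every ring atom contributes a p orbital perpendicular to the ring (the double-bond atoms are sp², each contributing one p electron), so the π system is cyclic and fully conjugated.
π-electron count: 2 × 2 = 4 from the 2 double-bond units.
4 is a 4n count (n = 1), so the planar conjugated ring is antiaromatic.
(The species described is cyclobutadiene.)

Antiaromatic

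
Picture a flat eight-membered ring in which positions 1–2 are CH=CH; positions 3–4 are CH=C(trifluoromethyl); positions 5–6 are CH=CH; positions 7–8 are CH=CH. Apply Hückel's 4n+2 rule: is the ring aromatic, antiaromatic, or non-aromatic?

Antiaromatic

The p orbitals form a continuous loop: the double-bond atoms are sp², each contributing one p electron. The ring is fully conjugated.
Tallying contributions gives 4 × 2 = 8 from the 4 double-bond units.
8 is a 4n count (n = 2), so the planar conjugated ring is antiaromatic.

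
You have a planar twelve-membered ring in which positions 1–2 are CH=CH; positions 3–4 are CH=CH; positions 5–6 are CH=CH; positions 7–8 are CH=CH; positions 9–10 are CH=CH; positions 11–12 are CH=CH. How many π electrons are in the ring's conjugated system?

12

Check conjugation: each doubly-bonded ring atom is sp² with one p-orbital electron — every position has a p orbital, so the cyclic π system is continuous.
Tallying contributions gives 6 × 2 = 12 from the 6 double-bond units.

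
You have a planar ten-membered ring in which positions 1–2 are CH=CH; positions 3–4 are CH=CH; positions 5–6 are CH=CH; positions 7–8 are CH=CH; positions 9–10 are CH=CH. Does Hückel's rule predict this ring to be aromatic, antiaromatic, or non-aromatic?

Aromatic

Every ring atom contributes a p orbital perpendicular to the ring (each doubly-bonded ring atom is sp² with one p-orbital electron), so the π system is cyclic and fully conjugated.
π-electron count: 5 × 2 = 10 from the 5 double-bond units.
With 10 π electrons (n = 2), the Hückel 4n+2 condition holds.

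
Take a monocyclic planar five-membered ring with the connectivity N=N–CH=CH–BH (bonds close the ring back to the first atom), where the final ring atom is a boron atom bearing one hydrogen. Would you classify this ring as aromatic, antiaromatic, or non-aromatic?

Antiaromatic

The p orbitals form a continuous loop: the double-bond atoms are sp², each contributing one p electron; each sp² =N– keeps its lone pair in-plane and puts one electron into the π system; the boron has an empty p orbital. The ring is fully conjugated.
π-electron count: 2 × 2 = 4 from the double-bond units + 0 from the BH atom = 4.
With 4 = 4·1 π electrons, Hückel's rule classifies the planar ring as antiaromatic.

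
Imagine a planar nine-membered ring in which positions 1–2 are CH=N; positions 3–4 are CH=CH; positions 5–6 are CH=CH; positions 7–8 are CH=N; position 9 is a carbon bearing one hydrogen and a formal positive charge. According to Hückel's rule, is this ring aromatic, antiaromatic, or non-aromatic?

Antiaromatic

Every ring atom contributes a p orbital perpendicular to the ring (every atom in a ring double bond is sp² and brings one electron to the p orbital; the doubly-bonded nitrogens are pyridine-type — their lone pairs lie in the ring plane, leaving one electron in the p orbital; the carbocation has an empty p orbital), so the π system is cyclic and fully conjugated.
Adding the contributions, 4 × 2 = 8 from the double-bond units + 0 from the CH(+) atom = 8.
A 4n π count (8, n = 2) in a planar conjugated ring means antiaromatic.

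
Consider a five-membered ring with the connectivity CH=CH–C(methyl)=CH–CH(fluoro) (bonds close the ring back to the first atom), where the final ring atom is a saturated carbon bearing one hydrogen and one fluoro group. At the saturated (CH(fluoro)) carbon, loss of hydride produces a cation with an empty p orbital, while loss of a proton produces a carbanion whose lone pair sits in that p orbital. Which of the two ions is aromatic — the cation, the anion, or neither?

In either ion the ring is fully conjugated: every atom, including the new sp² carbon, supplies a p orbital.
Cation: 2 × 2 + 0 = 4 π electrons → 4(1), antiaromatic.
Anion: 2 × 2 + 2 = 6 π electrons → 4(1)+2, aromatic.

The anion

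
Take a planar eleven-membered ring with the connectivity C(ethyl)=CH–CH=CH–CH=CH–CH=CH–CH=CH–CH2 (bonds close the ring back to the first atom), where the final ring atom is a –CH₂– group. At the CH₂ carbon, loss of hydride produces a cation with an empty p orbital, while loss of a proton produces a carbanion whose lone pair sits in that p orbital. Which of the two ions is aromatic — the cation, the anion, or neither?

In either ion the ring is fully conjugated: every atom, including the new sp² carbon, supplies a p orbital.
Cation: 5 × 2 + 0 = 10 π electrons → 4(2)+2, aromatic.
Anion: 5 × 2 + 2 = 12 π electrons → 4(3), antiaromatic.

The cation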